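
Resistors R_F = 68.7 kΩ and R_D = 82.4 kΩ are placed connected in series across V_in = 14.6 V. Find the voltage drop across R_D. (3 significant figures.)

ΣR = 68.7 + 82.4 = 151.1 kΩ.
V = V_in · R/ΣR = 14.6 × 0.5453 = 7.962 V.

V ≈ 7.96 V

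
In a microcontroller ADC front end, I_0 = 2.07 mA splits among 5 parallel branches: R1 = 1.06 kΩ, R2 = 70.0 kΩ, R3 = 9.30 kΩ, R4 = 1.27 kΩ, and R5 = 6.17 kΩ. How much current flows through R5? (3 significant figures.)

Conductances: ΣG = 1/1.06 + 1/70.0 + 1/9.30 + 1/1.27 + 1/6.17 = 2.015 (1/kΩ).
Current divider: I(R5) = I_0 · G_k/ΣG = 2.07 × (0.1621/2.015) = 2.07 × 0.08045 = 0.1665 mA.

I ≈ 0.167 mA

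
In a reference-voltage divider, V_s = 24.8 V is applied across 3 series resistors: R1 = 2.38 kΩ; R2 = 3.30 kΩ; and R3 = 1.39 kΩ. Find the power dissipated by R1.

Series current I = V_s/ΣR = 24.8/7.070 = 3.508 mA.
V(R1) = I·R = 8.349 V; P = V·I = 8.349 × 3.508 = 29.28 mW.

P ≈ 29.3 mW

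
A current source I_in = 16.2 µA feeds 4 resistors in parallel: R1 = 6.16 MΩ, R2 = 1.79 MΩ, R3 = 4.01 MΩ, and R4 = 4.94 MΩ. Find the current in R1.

I ≈ 2.24 µA

ΣG = 1/6.16 + 1/1.79 + 1/4.01 + 1/4.94 = 1.173.
R1 takes the fraction G_k/ΣG = 0.1623/1.173 = 0.1384, so I = 16.2 × 0.1384 = 2.242 µA.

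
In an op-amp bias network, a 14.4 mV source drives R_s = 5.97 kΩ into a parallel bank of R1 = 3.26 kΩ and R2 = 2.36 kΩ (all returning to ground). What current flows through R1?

Combine the parallel branches: R_p = (1/3.26 + 1/2.36)⁻¹ = 1.369 kΩ.
Node voltage V_A = V_CC · R_p/(R_s + R_p) = 14.4 × 0.1865 = 2.686 mV.
Branch current I = V_A/R1 = 2.686/3.26 = 0.8240 µA.
(Equivalently: I_total = 1.962 µA, then current-divider fraction G_k/ΣG = 0.4199.)

I ≈ 0.824 µA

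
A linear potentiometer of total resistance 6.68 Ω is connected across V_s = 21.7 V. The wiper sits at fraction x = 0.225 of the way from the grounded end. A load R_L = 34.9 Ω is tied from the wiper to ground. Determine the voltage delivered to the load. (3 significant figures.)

V_out ≈ 4.72 V

Lower segment x·R_p = 1.503 Ω; upper segment (1−x)·R_p = 5.177 Ω.
Lower segment in parallel with the load: 1.503 ‖ 34.9 = 1.441 Ω.
Then V_out = V_s · 1.441/(5.177 + 1.441) = 4.725 V.
(Unloaded: V_out = x·V_s = 4.88 V.)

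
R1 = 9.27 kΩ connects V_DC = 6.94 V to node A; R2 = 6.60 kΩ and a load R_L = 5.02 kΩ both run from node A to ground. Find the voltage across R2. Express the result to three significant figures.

V_out ≈ 1.63 V

The load sits in parallel with R2, giving an effective lower resistance R2' = R2·R_L/(R2+R_L) = 2.851 kΩ.
Now apply the divider: V_out = 6.94 × 0.2352 = 1.632 V.
(Unloaded it would be 2.89 V; the load pulls it down.)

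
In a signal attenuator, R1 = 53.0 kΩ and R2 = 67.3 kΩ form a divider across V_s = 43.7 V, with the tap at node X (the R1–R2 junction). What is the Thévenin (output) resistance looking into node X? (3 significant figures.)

R_th ≈ 29.7 kΩ

With V_s suppressed (replaced by a short), R_th = R1 ‖ R2 = (53.00 × 67.3)/(53.00 + 67.3) = 29.65 kΩ.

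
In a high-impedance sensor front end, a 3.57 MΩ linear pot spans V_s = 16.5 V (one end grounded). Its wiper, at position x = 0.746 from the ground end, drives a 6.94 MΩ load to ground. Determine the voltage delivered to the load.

V_out ≈ 11.2 V

Lower segment x·R_p = 2.663 MΩ; upper segment (1−x)·R_p = 0.9068 MΩ.
(x·R_p) ‖ R_L = 1.925 MΩ.
Loaded-divider output: V_out = 16.5 × 0.6797 = 11.22 V.
(Unloaded: V_out = x·V_s = 12.3 V.)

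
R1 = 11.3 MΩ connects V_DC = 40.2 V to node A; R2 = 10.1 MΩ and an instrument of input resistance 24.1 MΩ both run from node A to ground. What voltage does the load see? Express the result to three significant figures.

R2 ‖ R_L = (10.1 × 24.1)/(10.1 + 24.1) = 7.117 MΩ.
Now apply the divider: V_out = 40.2 × 0.3864 = 15.54 V.
(Unloaded it would be 19.0 V; the load pulls it down.)

V_out ≈ 15.5 V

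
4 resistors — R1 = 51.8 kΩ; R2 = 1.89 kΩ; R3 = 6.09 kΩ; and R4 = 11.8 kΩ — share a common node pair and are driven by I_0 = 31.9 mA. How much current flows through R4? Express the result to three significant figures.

Total conductance ΣG = 1/51.8 + 1/1.89 + 1/6.09 + 1/11.8 = 0.7974 (units of 1/kΩ).
By the current-divider rule, I = I_0 · G_k/ΣG = 31.9 × 0.1063 = 3.390 mA.

I ≈ 3.39 mA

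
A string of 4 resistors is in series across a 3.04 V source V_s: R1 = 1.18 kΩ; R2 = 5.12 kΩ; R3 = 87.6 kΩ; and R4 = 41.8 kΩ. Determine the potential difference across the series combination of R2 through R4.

Total series resistance ΣR = 1.18 + 5.12 + 87.6 + 41.8 = 135.7 kΩ.
R_{R2..R4} = 5.12 + 87.6 + 41.8 = 134.5 kΩ.
V = V_s · R/ΣR = 3.04 × 0.9913 = 3.014 V.

V ≈ 3.01 V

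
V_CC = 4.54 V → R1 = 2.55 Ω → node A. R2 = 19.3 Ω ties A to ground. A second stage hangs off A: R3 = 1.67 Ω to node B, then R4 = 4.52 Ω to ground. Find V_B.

Node A sees R2 in parallel with the series input of stage 2, R3 + R4 = 6.190 Ω.
R2 ‖ (R3+R4) = 4.687 Ω.
So V_A = 4.54 × 0.6476 = 2.940 V.
Stage 2 is unloaded, so V_B = V_A · R4/(R3+R4) = 2.940 × 4.52/6.190 = 2.147 V.

V_B ≈ 2.15 V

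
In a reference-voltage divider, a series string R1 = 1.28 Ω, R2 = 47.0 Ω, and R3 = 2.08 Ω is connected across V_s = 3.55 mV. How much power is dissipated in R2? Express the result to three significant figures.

P ≈ 0.234 µW

ΣR = 50.36 Ω → I = 3.55/50.36 = 0.07049 mA.
P = I²R = 0.004969 × 47.0 = 0.2336 µW.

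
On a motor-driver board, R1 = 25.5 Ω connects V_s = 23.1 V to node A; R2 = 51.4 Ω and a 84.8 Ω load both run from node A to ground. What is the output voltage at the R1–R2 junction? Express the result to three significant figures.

V_out ≈ 12.9 V

First combine the lower leg with the load: R2 ‖ R_L = 32.00 Ω.
Voltage divider with the loaded lower leg: V_out = 23.1 × 32.00/(25.5 + 32.00) = 23.1 × 0.5565 = 12.86 V.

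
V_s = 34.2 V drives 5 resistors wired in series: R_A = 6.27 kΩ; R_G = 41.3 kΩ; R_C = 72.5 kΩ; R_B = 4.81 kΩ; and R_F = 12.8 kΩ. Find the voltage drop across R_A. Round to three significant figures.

V ≈ 1.56 V

Total series resistance ΣR = 6.27 + 41.3 + 72.5 + 4.81 + 12.8 = 137.7 kΩ.
Voltage divider: V = V_s · (6.270 / 137.7) = 34.2 × 0.04554 = 1.557 V.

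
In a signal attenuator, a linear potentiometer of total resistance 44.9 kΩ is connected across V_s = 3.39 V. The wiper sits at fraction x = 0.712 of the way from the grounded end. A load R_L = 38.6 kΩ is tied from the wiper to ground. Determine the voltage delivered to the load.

Lower segment x·R_p = 31.97 kΩ; upper segment (1−x)·R_p = 12.93 kΩ.
Lower segment in parallel with the load: 31.97 ‖ 38.6 = 17.49 kΩ.
V_out = 3.39 × 17.49/(12.93 + 17.49) = 1.949 V.

V_out ≈ 1.95 V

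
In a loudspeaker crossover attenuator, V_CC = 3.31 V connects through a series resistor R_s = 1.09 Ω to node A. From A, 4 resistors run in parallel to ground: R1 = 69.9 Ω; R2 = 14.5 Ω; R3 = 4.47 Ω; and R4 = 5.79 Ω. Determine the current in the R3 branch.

I ≈ 0.486 A

Equivalent of the parallel group: R_p = 2.085 Ω.
Node voltage V_A = V_CC · R_p/(R_s + R_p) = 3.31 × 0.6567 = 2.174 V.
I(R3) = V_A / R3 = 2.174/4.47 = 0.4862 A.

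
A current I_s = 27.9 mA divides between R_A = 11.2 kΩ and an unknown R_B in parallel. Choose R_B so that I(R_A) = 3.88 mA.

In a two-way split, I_A/I_s = R_B/(R_A + R_B).
With f = 0.1391, R_B = R_A · f/(1−f) = 11.2 × 0.1615 = 1.809 kΩ.

R_B ≈ 1.81 kΩ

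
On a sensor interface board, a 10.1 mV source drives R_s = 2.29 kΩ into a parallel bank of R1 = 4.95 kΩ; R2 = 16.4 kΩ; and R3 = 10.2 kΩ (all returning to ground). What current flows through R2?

Combine the parallel branches: R_p = (1/4.95 + 1/16.4 + 1/10.2)⁻¹ = 2.770 kΩ.
V_A = 10.1 × 2.770/5.060 = 5.529 mV.
I(R2) = V_A / R2 = 5.529/16.4 = 0.3371 µA.

I ≈ 0.337 µA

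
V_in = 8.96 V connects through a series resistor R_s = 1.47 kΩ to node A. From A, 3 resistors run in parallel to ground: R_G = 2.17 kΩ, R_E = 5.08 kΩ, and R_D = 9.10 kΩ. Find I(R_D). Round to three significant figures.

Parallel bank: R_p = 1/(1/2.17 + 1/5.08 + 1/9.10) = 1.303 kΩ.
V_A = 8.96 × 1.303/2.773 = 4.210 V.
Branch current I = V_A/R_D = 4.210/9.10 = 0.4626 mA.
(Check via current divider: I_total = 3.231 mA; share G_k/ΣG = 0.1432 → same result.)

I ≈ 0.463 mA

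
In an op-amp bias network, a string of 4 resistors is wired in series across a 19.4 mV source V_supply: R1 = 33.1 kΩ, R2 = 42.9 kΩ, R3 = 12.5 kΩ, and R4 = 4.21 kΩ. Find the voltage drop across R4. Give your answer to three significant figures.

ΣR = 33.1 + 42.9 + 12.5 + 4.21 = 92.71 kΩ.
V = V_supply · R/ΣR = 19.4 × 0.04541 = 0.8810 mV.

V ≈ 0.881 mV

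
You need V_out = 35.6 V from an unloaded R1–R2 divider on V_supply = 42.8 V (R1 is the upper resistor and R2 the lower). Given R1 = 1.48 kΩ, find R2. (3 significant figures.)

V_out/V_supply = R2/(R1+R2) = 0.8318.
So R2 = R1 · V_out/(V_supply − V_out) = 1.48 × 35.6/(42.8 − 35.6) = 1.48 × 4.944 = 7.318 kΩ.

R2 ≈ 7.32 kΩ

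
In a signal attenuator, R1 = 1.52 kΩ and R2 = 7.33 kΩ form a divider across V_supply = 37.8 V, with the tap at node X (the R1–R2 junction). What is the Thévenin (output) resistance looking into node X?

Zeroing V_supply shorts the top of R1 to ground, so R_th = R1 ‖ R2 = 1.259 kΩ.

R_th ≈ 1.26 kΩ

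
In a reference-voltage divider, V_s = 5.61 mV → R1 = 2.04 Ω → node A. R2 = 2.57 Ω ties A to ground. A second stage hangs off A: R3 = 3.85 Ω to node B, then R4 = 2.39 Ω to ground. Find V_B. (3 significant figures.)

V_B ≈ 1.01 mV

The second stage (R3 + R4 = 6.240 Ω) loads node A in parallel with R2.
R2 ‖ (R3+R4) = 1.820 Ω.
So V_A = 5.61 × 0.4715 = 2.645 mV.
V_B = V_A × 0.3830 = 1.013 mV.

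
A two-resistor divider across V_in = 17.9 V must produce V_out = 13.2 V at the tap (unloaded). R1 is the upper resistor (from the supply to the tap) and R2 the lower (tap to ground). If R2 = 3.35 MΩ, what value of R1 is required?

V_out/V_in = R2/(R1+R2) = 0.7374.
So R1 = R2 · (V_in/V_out − 1) = 3.35 × (17.9/13.2 − 1) = 3.35 × 0.3561 = 1.193 MΩ.

R1 ≈ 1.19 MΩ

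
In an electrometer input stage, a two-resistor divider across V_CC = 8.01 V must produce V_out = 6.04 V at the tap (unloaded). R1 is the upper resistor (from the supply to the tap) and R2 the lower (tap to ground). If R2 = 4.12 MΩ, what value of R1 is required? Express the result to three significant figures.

R1 ≈ 1.34 MΩ

V_out/V_CC = R2/(R1+R2) = 0.7541.
Rearranging, R1 = R2·(1−k)/k = 4.12 × 0.3262 = 1.344 MΩ.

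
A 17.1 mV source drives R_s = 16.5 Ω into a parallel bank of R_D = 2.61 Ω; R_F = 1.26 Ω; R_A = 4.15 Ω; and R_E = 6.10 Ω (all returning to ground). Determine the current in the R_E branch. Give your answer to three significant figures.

I ≈ 0.103 mA

Equivalent of the parallel group: R_p = 0.6322 Ω.
Node voltage V_A = V_s · R_p/(R_s + R_p) = 17.1 × 0.03690 = 0.6310 mV.
I(R_E) = V_A / R_E = 0.6310/6.10 = 0.1035 mA.
(Equivalently: I_total = 0.9981 mA, then current-divider fraction G_k/ΣG = 0.1036.)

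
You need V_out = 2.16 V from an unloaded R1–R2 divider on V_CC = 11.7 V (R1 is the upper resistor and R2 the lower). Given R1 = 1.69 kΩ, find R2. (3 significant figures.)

R2 ≈ 0.383 kΩ

Required fraction k = V_out/V_CC = 0.1846.
R2 = R1 · 0.1846/(1 − 0.1846) = 0.3826 kΩ.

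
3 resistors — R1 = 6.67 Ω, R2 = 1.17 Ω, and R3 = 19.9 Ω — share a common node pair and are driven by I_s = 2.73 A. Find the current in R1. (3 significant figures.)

I ≈ 0.388 A

Conductances: ΣG = 1/6.67 + 1/1.17 + 1/19.9 = 1.055 (1/Ω).
R1 takes the fraction G_k/ΣG = 0.1499/1.055 = 0.1421, so I = 2.73 × 0.1421 = 0.3880 A.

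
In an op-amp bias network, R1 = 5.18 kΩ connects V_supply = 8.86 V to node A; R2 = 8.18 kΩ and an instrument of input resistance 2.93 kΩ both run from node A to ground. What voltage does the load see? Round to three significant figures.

R2 ‖ R_L = (8.18 × 2.93)/(8.18 + 2.93) = 2.157 kΩ.
Then V_out = V_supply · R2'/(R1 + R2') = 8.86 × 2.157/7.337 = 2.605 V.

V_out ≈ 2.60 V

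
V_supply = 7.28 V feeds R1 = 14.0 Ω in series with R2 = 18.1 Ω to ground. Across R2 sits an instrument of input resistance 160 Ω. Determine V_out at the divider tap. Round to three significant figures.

V_out ≈ 3.91 V

The load sits in parallel with R2, giving an effective lower resistance R2' = R2·R_L/(R2+R_L) = 16.26 Ω.
Then V_out = V_supply · R2'/(R1 + R2') = 7.28 × 16.26/30.26 = 3.912 V.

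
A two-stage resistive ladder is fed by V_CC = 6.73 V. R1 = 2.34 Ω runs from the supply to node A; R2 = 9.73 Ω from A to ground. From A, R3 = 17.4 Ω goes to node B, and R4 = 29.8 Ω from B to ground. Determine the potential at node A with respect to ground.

The second stage (R3 + R4 = 47.20 Ω) loads node A in parallel with R2.
Effective lower resistance at A: R2 ‖ 47.20 = 8.067 Ω.
First divider: V_A = V_CC · 8.067/(2.34 + 8.067) = 5.217 V.

V_A ≈ 5.22 V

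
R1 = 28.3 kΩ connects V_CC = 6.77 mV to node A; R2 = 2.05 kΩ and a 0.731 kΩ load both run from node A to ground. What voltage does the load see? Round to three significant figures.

First combine the lower leg with the load: R2 ‖ R_L = 0.5389 kΩ.
Voltage divider with the loaded lower leg: V_out = 6.77 × 0.5389/(28.3 + 0.5389) = 6.77 × 0.01868 = 0.1265 mV.
(Unloaded it would be 0.457 mV; the load pulls it down.)

V_out ≈ 0.126 mV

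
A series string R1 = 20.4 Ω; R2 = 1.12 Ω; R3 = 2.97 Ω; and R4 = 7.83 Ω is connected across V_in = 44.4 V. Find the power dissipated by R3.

The common current is I = 44.4/32.32 = 1.374 A.
P(R3) = I²·R3 = (1.374)² × 2.97 = 5.605 W.

P ≈ 5.61 W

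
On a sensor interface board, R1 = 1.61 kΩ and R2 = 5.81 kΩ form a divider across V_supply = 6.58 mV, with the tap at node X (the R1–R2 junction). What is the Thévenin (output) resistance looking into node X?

Zeroing V_supply shorts the top of R1 to ground, so R_th = R1 ‖ R2 = 1.261 kΩ.

R_th ≈ 1.26 kΩ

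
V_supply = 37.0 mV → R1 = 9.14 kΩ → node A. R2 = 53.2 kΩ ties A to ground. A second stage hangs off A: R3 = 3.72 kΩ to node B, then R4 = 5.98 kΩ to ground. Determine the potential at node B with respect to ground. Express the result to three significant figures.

Looking into the second stage from A: R3 + R4 = 9.700 kΩ appears in parallel with R2.
R2 ‖ (R3+R4) = 8.204 kΩ.
First divider: V_A = V_supply · 8.204/(9.14 + 8.204) = 17.50 mV.
V_B = V_A × 0.6165 = 10.79 mV.

V_B ≈ 10.8 mV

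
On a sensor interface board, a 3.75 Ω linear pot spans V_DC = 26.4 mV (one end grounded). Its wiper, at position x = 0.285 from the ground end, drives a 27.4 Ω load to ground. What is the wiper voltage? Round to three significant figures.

V_out ≈ 7.32 mV

Split the track: R_lower = x·R_p = 1.069 Ω, R_upper = (1−x)·R_p = 2.681 Ω.
Lower segment in parallel with the load: 1.069 ‖ 27.4 = 1.029 Ω.
Then V_out = V_DC · 1.029/(2.681 + 1.029) = 7.320 mV.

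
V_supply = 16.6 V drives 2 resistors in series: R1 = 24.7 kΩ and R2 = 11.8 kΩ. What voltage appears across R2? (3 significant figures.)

V ≈ 5.37 V

Series total: ΣR = 24.7 + 11.8 = 36.50 kΩ.
By the voltage-divider rule, V = 16.6 × 11.80/36.50 = 5.367 V.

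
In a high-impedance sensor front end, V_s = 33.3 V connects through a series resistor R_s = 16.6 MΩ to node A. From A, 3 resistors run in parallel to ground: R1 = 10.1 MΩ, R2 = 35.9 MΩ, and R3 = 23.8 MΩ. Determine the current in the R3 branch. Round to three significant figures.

Combine the parallel branches: R_p = (1/10.1 + 1/35.9 + 1/23.8)⁻¹ = 5.921 MΩ.
V_A = 33.3 × 5.921/22.52 = 8.755 V.
Branch current I = V_A/R3 = 8.755/23.8 = 0.3679 µA.

I ≈ 0.368 µA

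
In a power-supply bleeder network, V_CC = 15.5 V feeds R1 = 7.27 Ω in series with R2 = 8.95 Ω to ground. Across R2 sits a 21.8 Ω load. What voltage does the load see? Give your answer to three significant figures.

V_out ≈ 7.22 V

First combine the lower leg with the load: R2 ‖ R_L = 6.345 Ω.
Voltage divider with the loaded lower leg: V_out = 15.5 × 6.345/(7.27 + 6.345) = 15.5 × 0.4660 = 7.223 V.
(Unloaded it would be 8.55 V; the load pulls it down.)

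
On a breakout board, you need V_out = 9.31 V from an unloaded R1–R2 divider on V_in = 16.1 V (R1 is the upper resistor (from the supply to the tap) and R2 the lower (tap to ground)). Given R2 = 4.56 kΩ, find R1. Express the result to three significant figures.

R1 ≈ 3.33 kΩ

V_out/V_in = R2/(R1+R2) = 0.5783.
So R1 = R2 · (V_in/V_out − 1) = 4.56 × (16.1/9.31 − 1) = 4.56 × 0.7293 = 3.326 kΩ.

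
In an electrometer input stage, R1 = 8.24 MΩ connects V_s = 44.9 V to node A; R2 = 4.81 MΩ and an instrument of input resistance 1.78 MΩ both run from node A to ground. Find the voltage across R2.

V_out ≈ 6.12 V

The load sits in parallel with R2, giving an effective lower resistance R2' = R2·R_L/(R2+R_L) = 1.299 MΩ.
Then V_out = V_s · R2'/(R1 + R2') = 44.9 × 1.299/9.539 = 6.115 V.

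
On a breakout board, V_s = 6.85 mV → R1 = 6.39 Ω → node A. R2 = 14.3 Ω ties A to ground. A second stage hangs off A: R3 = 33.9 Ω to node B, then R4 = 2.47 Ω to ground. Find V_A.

V_A ≈ 4.22 mV

The second stage (R3 + R4 = 36.37 Ω) loads node A in parallel with R2.
R2 ‖ (R3+R4) = 10.26 Ω.
First divider: V_A = V_s · 10.26/(6.39 + 10.26) = 4.222 mV.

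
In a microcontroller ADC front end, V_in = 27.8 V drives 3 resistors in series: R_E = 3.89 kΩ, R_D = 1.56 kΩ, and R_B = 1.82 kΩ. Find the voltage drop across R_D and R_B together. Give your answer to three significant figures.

Series total: ΣR = 3.89 + 1.56 + 1.82 = 7.270 kΩ.
R_{R_D..R_B} = 1.56 + 1.82 = 3.380 kΩ.
V = V_in · R/ΣR = 27.8 × 0.4649 = 12.92 V.

V ≈ 12.9 V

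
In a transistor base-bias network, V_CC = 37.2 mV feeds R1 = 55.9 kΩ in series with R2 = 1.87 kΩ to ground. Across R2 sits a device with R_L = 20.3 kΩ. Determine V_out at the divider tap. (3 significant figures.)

R2 ‖ R_L = (1.87 × 20.3)/(1.87 + 20.3) = 1.712 kΩ.
Then V_out = V_CC · R2'/(R1 + R2') = 37.2 × 1.712/57.61 = 1.106 mV.

V_out ≈ 1.11 mV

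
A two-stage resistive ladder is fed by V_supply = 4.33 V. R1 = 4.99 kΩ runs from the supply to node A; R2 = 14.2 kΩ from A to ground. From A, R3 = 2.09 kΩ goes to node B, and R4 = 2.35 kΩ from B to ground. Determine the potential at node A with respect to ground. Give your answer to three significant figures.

V_A ≈ 1.75 V

Looking into the second stage from A: R3 + R4 = 4.440 kΩ appears in parallel with R2.
Effective lower resistance at A: R2 ‖ 4.440 = 3.382 kΩ.
So V_A = 4.33 × 0.4040 = 1.749 V.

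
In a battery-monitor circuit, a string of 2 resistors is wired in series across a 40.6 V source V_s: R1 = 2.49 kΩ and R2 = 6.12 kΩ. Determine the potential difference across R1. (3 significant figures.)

ΣR = 2.49 + 6.12 = 8.610 kΩ.
V = V_s · R/ΣR = 40.6 × 0.2892 = 11.74 V.

V ≈ 11.7 V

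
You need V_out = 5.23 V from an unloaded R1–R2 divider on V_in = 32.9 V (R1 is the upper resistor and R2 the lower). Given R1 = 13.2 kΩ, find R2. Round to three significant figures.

The divider ratio is R2/(R1+R2) = 5.23/32.9 = 0.1590.
Rearranging, R2 = R1·k/(1−k) = 13.2 × 0.1890 = 2.495 kΩ.

R2 ≈ 2.49 kΩ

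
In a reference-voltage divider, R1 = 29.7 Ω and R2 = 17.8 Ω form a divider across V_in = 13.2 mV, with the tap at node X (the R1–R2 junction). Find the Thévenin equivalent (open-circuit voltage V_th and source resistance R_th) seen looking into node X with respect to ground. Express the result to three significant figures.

V_th ≈ 4.95 mV, R_th ≈ 11.1 Ω

Open-circuit (no load on X): V_th = V_in · R2/(R1 + R2) = 13.2 × 17.8/(29.70 + 17.8) = 4.947 mV.
With V_in suppressed (replaced by a short), R_th = R1 ‖ R2 = (29.70 × 17.8)/(29.70 + 17.8) = 11.13 Ω.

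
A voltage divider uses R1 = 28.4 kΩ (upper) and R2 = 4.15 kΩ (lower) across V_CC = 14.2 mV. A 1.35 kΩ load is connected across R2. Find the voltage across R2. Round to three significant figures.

R2 ‖ R_L = (4.15 × 1.35)/(4.15 + 1.35) = 1.019 kΩ.
Now apply the divider: V_out = 14.2 × 0.03463 = 0.4917 mV.

V_out ≈ 0.492 mV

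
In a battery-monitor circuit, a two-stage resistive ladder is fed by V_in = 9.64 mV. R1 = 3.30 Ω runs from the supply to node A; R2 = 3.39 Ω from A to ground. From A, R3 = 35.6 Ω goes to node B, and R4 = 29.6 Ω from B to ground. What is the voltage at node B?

V_B ≈ 2.16 mV

Node A sees R2 in parallel with the series input of stage 2, R3 + R4 = 65.20 Ω.
R2 ‖ (R3+R4) = 3.222 Ω.
V_A = 9.64 × 3.222/(3.30 + 3.222) = 4.763 mV.
Then the unloaded second divider: V_B = V_A × R4/(R3+R4) = 4.763 × 0.4540 = 2.162 mV.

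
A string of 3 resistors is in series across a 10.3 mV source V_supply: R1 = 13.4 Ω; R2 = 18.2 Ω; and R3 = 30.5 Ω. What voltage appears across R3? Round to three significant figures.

Series total: ΣR = 13.4 + 18.2 + 30.5 = 62.10 Ω.
By the voltage-divider rule, V = 10.3 × 30.50/62.10 = 5.059 mV.

V ≈ 5.06 mV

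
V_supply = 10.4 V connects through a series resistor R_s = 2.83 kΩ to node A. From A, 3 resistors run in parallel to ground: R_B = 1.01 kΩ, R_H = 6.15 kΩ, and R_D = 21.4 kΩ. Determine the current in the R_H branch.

Combine the parallel branches: R_p = (1/1.01 + 1/6.15 + 1/21.4)⁻¹ = 0.8337 kΩ.
V_A = 10.4 × 0.8337/3.664 = 2.367 V.
I(R_H) = V_A / R_H = 2.367/6.15 = 0.3848 mA.

I ≈ 0.385 mA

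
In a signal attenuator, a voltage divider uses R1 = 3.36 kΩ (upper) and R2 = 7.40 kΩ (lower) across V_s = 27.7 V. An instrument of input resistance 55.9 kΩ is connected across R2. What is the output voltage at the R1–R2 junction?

V_out ≈ 18.3 V

First combine the lower leg with the load: R2 ‖ R_L = 6.535 kΩ.
Then V_out = V_s · R2'/(R1 + R2') = 27.7 × 6.535/9.895 = 18.29 V.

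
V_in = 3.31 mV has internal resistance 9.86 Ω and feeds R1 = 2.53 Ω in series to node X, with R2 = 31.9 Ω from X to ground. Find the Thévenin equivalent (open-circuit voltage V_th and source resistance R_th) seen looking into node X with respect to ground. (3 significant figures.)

V_th ≈ 2.38 mV, R_th ≈ 8.92 Ω

R1' = 9.86 + 2.53 = 12.39 Ω (source resistance + R1).
Open-circuit (no load on X): V_th = V_in · R2/(R1' + R2) = 3.31 × 31.9/(12.39 + 31.9) = 2.384 mV.
With V_in suppressed (replaced by a short), R_th = R1' ‖ R2 = (12.39 × 31.9)/(12.39 + 31.9) = 8.924 Ω.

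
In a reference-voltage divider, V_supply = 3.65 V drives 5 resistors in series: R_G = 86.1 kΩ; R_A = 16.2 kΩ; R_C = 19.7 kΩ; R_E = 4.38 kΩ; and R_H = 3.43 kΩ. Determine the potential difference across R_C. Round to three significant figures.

ΣR = 86.1 + 16.2 + 19.7 + 4.38 + 3.43 = 129.8 kΩ.
V = V_supply · R/ΣR = 3.65 × 0.1518 = 0.5539 V.

V ≈ 0.554 V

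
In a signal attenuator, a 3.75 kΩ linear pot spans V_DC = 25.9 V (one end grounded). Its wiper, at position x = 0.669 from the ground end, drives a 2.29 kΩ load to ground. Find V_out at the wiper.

Lower segment x·R_p = 2.509 kΩ; upper segment (1−x)·R_p = 1.241 kΩ.
(x·R_p) ‖ R_L = 1.197 kΩ.
V_out = 25.9 × 1.197/(1.241 + 1.197) = 12.72 V.

V_out ≈ 12.7 V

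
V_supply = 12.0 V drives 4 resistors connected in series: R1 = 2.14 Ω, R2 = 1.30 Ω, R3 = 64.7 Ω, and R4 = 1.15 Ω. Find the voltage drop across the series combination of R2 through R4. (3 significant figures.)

V ≈ 11.6 V

Total series resistance ΣR = 2.14 + 1.30 + 64.7 + 1.15 = 69.29 Ω.
R_{R2..R4} = 1.30 + 64.7 + 1.15 = 67.15 Ω.
By the voltage-divider rule, V = 12.0 × 67.15/69.29 = 11.63 V.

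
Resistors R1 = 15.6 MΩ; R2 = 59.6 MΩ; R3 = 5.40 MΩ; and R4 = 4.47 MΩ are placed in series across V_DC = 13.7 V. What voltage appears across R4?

Total series resistance ΣR = 15.6 + 59.6 + 5.40 + 4.47 = 85.07 MΩ.
By the voltage-divider rule, V = 13.7 × 4.470/85.07 = 0.7199 V.

V ≈ 0.720 V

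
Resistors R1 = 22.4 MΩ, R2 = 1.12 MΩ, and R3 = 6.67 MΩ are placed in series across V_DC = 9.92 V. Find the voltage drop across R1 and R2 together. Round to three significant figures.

Series total: ΣR = 22.4 + 1.12 + 6.67 = 30.19 MΩ.
R_{R1..R2} = 22.4 + 1.12 = 23.52 MΩ.
By the voltage-divider rule, V = 9.92 × 23.52/30.19 = 7.728 V.

V ≈ 7.73 V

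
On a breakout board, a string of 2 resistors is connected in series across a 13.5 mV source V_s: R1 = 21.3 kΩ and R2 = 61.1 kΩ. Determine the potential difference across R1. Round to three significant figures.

ΣR = 21.3 + 61.1 = 82.40 kΩ.
By the voltage-divider rule, V = 13.5 × 21.30/82.40 = 3.490 mV.

V ≈ 3.49 mV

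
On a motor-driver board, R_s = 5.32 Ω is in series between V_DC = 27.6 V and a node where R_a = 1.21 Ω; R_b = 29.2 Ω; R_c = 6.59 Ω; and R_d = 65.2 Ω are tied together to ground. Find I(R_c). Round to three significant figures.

Parallel bank: R_p = 1/(1/1.21 + 1/29.2 + 1/6.59 + 1/65.2) = 0.9730 Ω.
Node voltage V_A = V_DC · R_p/(R_s + R_p) = 27.6 × 0.1546 = 4.267 V.
I(R_c) = V_A / R_c = 4.267/6.59 = 0.6475 A.
(Check via current divider: I_total = 4.386 A; share G_k/ΣG = 0.1476 → same result.)

I ≈ 0.648 A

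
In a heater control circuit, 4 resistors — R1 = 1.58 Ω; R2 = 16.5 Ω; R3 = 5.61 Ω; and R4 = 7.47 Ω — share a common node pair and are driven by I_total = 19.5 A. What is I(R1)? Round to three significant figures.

I ≈ 12.3 A

Conductances: ΣG = 1/1.58 + 1/16.5 + 1/5.61 + 1/7.47 = 1.006 (1/Ω).
By the current-divider rule, I = I_total · G_k/ΣG = 19.5 × 0.6294 = 12.27 A.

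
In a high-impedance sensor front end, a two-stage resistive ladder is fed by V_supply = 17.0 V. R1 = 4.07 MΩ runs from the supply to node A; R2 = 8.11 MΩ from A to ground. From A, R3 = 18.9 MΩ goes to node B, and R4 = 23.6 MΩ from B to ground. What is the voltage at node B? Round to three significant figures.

V_B ≈ 5.91 V

The second stage (R3 + R4 = 42.50 MΩ) loads node A in parallel with R2.
Effective lower resistance at A: R2 ‖ 42.50 = 6.810 MΩ.
So V_A = 17.0 × 0.6259 = 10.64 V.
Stage 2 is unloaded, so V_B = V_A · R4/(R3+R4) = 10.64 × 23.6/42.50 = 5.909 V.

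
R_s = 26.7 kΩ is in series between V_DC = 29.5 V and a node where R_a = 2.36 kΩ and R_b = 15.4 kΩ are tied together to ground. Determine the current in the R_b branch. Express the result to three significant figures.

Equivalent of the parallel group: R_p = 2.046 kΩ.
V_A = 29.5 × 2.046/28.75 = 2.100 V.
Branch current I = V_A/R_b = 2.100/15.4 = 0.1364 mA.
(Check via current divider: I_total = 1.026 mA; share G_k/ΣG = 0.1329 → same result.)

I ≈ 0.136 mA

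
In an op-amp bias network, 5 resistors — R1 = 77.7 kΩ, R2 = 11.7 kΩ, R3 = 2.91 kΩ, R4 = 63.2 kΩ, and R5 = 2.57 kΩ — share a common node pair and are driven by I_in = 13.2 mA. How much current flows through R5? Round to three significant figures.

I ≈ 6.06 mA

ΣG = 1/77.7 + 1/11.7 + 1/2.91 + 1/63.2 + 1/2.57 = 0.8469.
Current divider: I(R5) = I_in · G_k/ΣG = 13.2 × (0.3891/0.8469) = 13.2 × 0.4594 = 6.065 mA.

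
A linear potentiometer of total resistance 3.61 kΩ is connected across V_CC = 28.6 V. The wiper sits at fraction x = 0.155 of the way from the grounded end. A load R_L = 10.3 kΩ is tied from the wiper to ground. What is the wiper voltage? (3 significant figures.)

Split the track: R_lower = x·R_p = 0.5595 kΩ, R_upper = (1−x)·R_p = 3.050 kΩ.
Lower segment in parallel with the load: 0.5595 ‖ 10.3 = 0.5307 kΩ.
Then V_out = V_CC · 0.5307/(3.050 + 0.5307) = 4.238 V.

V_out ≈ 4.24 V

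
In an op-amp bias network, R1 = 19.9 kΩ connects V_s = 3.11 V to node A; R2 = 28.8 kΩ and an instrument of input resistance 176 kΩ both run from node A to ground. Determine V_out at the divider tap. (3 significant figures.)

R2 ‖ R_L = (28.8 × 176)/(28.8 + 176) = 24.75 kΩ.
Now apply the divider: V_out = 3.11 × 0.5543 = 1.724 V.
(Unloaded it would be 1.84 V; the load pulls it down.)

V_out ≈ 1.72 V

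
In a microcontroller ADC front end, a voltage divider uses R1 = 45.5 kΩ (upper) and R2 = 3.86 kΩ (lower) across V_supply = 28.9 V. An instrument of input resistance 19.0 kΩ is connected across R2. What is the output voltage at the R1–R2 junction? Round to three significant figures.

R2 ‖ R_L = (3.86 × 19.0)/(3.86 + 19.0) = 3.208 kΩ.
Then V_out = V_supply · R2'/(R1 + R2') = 28.9 × 3.208/48.71 = 1.904 V.
(Unloaded it would be 2.26 V; the load pulls it down.)

V_out ≈ 1.90 V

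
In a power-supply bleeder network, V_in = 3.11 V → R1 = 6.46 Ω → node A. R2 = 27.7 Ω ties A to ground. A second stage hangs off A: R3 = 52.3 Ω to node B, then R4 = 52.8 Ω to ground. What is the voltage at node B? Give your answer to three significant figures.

Node A sees R2 in parallel with the series input of stage 2, R3 + R4 = 105.1 Ω.
Effective lower resistance at A: R2 ‖ 105.1 = 21.92 Ω.
So V_A = 3.11 × 0.7724 = 2.402 V.
V_B = V_A × 0.5024 = 1.207 V.

V_B ≈ 1.21 V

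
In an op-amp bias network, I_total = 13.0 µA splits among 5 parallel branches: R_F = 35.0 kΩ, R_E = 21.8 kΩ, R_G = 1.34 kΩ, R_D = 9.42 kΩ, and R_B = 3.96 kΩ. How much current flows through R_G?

I ≈ 8.23 µA

Conductances: ΣG = 1/35.0 + 1/21.8 + 1/1.34 + 1/9.42 + 1/3.96 = 1.179 (1/kΩ).
Current divider: I(R_G) = I_total · G_k/ΣG = 13.0 × (0.7463/1.179) = 13.0 × 0.6328 = 8.226 µA.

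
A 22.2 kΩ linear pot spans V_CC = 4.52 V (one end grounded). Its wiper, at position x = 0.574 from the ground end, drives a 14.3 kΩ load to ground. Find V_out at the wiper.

V_out ≈ 1.88 V

Split the track: R_lower = x·R_p = 12.74 kΩ, R_upper = (1−x)·R_p = 9.457 kΩ.
Lower segment in parallel with the load: 12.74 ‖ 14.3 = 6.738 kΩ.
Then V_out = V_CC · 6.738/(9.457 + 6.738) = 1.881 V.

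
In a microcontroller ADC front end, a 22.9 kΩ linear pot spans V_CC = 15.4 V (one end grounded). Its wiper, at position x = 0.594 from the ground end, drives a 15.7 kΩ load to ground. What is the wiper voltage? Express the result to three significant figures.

V_out ≈ 6.77 V

The pot divides into 9.297 kΩ above the wiper and 13.60 kΩ below.
Lower segment in parallel with the load: 13.60 ‖ 15.7 = 7.288 kΩ.
Loaded-divider output: V_out = 15.4 × 0.4394 = 6.767 V.
(Unloaded: V_out = x·V_CC = 9.15 V.)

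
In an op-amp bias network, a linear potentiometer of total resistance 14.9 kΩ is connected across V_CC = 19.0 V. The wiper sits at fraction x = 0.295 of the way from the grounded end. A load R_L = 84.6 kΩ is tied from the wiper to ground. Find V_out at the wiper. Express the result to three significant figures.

V_out ≈ 5.41 V

Lower segment x·R_p = 4.396 kΩ; upper segment (1−x)·R_p = 10.50 kΩ.
(x·R_p) ‖ R_L = 4.178 kΩ.
V_out = 19.0 × 4.178/(10.50 + 4.178) = 5.407 V.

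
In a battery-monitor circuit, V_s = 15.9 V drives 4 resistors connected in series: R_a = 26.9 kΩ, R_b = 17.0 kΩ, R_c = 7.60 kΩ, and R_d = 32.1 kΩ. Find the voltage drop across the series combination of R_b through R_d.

Total series resistance ΣR = 26.9 + 17.0 + 7.60 + 32.1 = 83.60 kΩ.
R_{R_b..R_d} = 17.0 + 7.60 + 32.1 = 56.70 kΩ.
Voltage divider: V = V_s · (56.70 / 83.60) = 15.9 × 0.6782 = 10.78 V.

V ≈ 10.8 V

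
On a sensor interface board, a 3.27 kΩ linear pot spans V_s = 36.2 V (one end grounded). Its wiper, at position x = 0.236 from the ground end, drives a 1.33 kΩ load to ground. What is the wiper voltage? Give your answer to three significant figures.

Lower segment x·R_p = 0.7717 kΩ; upper segment (1−x)·R_p = 2.498 kΩ.
Lower segment in parallel with the load: 0.7717 ‖ 1.33 = 0.4884 kΩ.
V_out = 36.2 × 0.4884/(2.498 + 0.4884) = 5.919 V.

V_out ≈ 5.92 V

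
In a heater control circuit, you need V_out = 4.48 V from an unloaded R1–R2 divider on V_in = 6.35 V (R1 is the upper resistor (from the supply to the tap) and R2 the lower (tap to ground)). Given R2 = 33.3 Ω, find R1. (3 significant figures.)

The divider ratio is R2/(R1+R2) = 4.48/6.35 = 0.7055.
So R1 = R2 · (V_in/V_out − 1) = 33.3 × (6.35/4.48 − 1) = 33.3 × 0.4174 = 13.90 Ω.

R1 ≈ 13.9 Ω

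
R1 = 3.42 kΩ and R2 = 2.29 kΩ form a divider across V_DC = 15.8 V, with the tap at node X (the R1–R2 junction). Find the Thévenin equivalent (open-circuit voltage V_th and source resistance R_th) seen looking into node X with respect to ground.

V_th ≈ 6.34 V, R_th ≈ 1.37 kΩ

Open-circuit (no load on X): V_th = V_DC · R2/(R1 + R2) = 15.8 × 2.29/(3.420 + 2.29) = 6.337 V.
Looking into X with the source shorted: R_th = R1·R2/(R1+R2) = 3.420 × 2.29/5.710 = 1.372 kΩ.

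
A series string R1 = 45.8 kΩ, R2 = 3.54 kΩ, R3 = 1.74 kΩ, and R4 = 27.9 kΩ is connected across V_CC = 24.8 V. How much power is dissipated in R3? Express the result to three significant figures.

P ≈ 0.172 mW

Series current I = V_CC/ΣR = 24.8/78.98 = 0.3140 mA.
P = I²R = 0.09860 × 1.74 = 0.1716 mW.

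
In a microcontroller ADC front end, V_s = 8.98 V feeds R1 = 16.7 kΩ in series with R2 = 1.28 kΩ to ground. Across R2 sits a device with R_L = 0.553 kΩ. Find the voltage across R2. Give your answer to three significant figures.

V_out ≈ 0.203 V

R2 ‖ R_L = (1.28 × 0.553)/(1.28 + 0.553) = 0.3862 kΩ.
Now apply the divider: V_out = 8.98 × 0.02260 = 0.2030 V.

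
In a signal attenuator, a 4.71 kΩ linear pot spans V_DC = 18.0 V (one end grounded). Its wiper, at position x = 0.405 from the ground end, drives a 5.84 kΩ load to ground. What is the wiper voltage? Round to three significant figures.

The pot divides into 2.802 kΩ above the wiper and 1.908 kΩ below.
(x·R_p) ‖ R_L = 1.438 kΩ.
V_out = 18.0 × 1.438/(2.802 + 1.438) = 6.104 V.

V_out ≈ 6.10 V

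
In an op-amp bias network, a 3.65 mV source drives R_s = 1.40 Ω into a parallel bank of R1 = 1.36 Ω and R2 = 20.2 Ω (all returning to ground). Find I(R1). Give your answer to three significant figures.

I ≈ 1.28 mA

Parallel bank: R_p = 1/(1/1.36 + 1/20.2) = 1.274 Ω.
V_A = 3.65 × 1.274/2.674 = 1.739 mV.
I(R1) = V_A / R1 = 1.739/1.36 = 1.279 mA.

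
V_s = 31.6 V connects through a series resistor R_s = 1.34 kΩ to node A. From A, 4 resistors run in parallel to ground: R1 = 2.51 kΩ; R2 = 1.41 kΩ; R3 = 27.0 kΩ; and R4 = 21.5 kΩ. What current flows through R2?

I ≈ 8.63 mA

Equivalent of the parallel group: R_p = 0.8395 kΩ.
V_A = 31.6 × 0.8395/2.180 = 12.17 V.
Branch current I = V_A/R2 = 12.17/1.41 = 8.632 mA.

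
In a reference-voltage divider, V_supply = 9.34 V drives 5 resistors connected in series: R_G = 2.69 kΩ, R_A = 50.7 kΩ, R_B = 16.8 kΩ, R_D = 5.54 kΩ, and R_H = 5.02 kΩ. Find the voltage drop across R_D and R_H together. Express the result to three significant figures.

V ≈ 1.22 V

Total series resistance ΣR = 2.69 + 50.7 + 16.8 + 5.54 + 5.02 = 80.75 kΩ.
R_{R_D..R_H} = 5.54 + 5.02 = 10.56 kΩ.
By the voltage-divider rule, V = 9.34 × 10.56/80.75 = 1.221 V.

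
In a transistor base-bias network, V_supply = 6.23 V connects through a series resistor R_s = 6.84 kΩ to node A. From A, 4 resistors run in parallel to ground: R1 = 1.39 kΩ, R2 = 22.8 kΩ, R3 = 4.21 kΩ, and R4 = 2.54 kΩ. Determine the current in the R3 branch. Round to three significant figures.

I ≈ 0.140 mA

Parallel bank: R_p = 1/(1/1.39 + 1/22.8 + 1/4.21 + 1/2.54) = 0.7171 kΩ.
Node voltage V_A = V_supply · R_p/(R_s + R_p) = 6.23 × 0.09489 = 0.5912 V.
I(R3) = V_A / R3 = 0.5912/4.21 = 0.1404 mA.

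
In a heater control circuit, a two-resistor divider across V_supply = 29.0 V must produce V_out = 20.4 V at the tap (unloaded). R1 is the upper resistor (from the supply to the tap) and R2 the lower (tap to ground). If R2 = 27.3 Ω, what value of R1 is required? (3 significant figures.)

R1 ≈ 11.5 Ω

The divider ratio is R2/(R1+R2) = 20.4/29.0 = 0.7034.
So R1 = R2 · (V_supply/V_out − 1) = 27.3 × (29.0/20.4 − 1) = 27.3 × 0.4216 = 11.51 Ω.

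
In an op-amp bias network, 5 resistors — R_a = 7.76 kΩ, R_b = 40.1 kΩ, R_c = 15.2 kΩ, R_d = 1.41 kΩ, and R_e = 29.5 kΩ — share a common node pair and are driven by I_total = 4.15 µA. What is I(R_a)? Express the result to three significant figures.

Total conductance ΣG = 1/7.76 + 1/40.1 + 1/15.2 + 1/1.41 + 1/29.5 = 0.9627 (units of 1/kΩ).
R_a takes the fraction G_k/ΣG = 0.1289/0.9627 = 0.1339, so I = 4.15 × 0.1339 = 0.5555 µA.

I ≈ 0.556 µA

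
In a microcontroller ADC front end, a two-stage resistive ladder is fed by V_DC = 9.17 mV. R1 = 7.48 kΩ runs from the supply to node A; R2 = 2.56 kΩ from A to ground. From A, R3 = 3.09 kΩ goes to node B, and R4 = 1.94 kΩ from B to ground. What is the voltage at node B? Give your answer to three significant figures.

V_B ≈ 0.654 mV

Node A sees R2 in parallel with the series input of stage 2, R3 + R4 = 5.030 kΩ.
R2 ‖ (R3+R4) = 1.697 kΩ.
First divider: V_A = V_DC · 1.697/(7.48 + 1.697) = 1.695 mV.
V_B = V_A × 0.3857 = 0.6539 mV.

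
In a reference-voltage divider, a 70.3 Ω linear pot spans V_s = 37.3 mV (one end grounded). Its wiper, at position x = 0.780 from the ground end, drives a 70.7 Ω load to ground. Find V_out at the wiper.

V_out ≈ 24.9 mV

The pot divides into 15.47 Ω above the wiper and 54.83 Ω below.
(x·R_p) ‖ R_L = 30.88 Ω.
Loaded-divider output: V_out = 37.3 × 0.6663 = 24.85 mV.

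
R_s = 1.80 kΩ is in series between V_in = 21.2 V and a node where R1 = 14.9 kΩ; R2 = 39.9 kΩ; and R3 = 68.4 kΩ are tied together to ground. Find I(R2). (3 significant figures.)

Parallel bank: R_p = 1/(1/14.9 + 1/39.9 + 1/68.4) = 9.364 kΩ.
V_A = 21.2 × 9.364/11.16 = 17.78 V.
Branch current I = V_A/R2 = 17.78/39.9 = 0.4457 mA.

I ≈ 0.446 mA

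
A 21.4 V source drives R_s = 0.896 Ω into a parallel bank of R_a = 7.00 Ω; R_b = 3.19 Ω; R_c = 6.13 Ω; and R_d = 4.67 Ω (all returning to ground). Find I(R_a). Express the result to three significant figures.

Parallel bank: R_p = 1/(1/7.00 + 1/3.19 + 1/6.13 + 1/4.67) = 1.200 Ω.
Node voltage V_A = V_DC · R_p/(R_s + R_p) = 21.4 × 0.5724 = 12.25 V.
Branch current I = V_A/R_a = 12.25/7.00 = 1.750 A.
(Check via current divider: I_total = 10.21 A; share G_k/ΣG = 0.1714 → same result.)

I ≈ 1.75 A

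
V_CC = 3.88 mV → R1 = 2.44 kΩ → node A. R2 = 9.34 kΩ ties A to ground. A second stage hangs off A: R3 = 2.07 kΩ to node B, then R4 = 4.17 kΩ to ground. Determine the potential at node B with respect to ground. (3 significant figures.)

V_B ≈ 1.57 mV

Node A sees R2 in parallel with the series input of stage 2, R3 + R4 = 6.240 kΩ.
R2 ‖ (R3+R4) = 3.741 kΩ.
V_A = 3.88 × 3.741/(2.44 + 3.741) = 2.348 mV.
V_B = V_A × 0.6683 = 1.569 mV.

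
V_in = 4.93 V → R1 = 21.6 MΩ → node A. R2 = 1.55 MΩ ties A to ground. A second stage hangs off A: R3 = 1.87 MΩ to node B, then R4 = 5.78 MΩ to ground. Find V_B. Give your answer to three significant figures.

V_B ≈ 0.210 V

The second stage (R3 + R4 = 7.650 MΩ) loads node A in parallel with R2.
R2 ‖ (R3+R4) = 1.289 MΩ.
V_A = 4.93 × 1.289/(21.6 + 1.289) = 0.2776 V.
Stage 2 is unloaded, so V_B = V_A · R4/(R3+R4) = 0.2776 × 5.78/7.650 = 0.2097 V.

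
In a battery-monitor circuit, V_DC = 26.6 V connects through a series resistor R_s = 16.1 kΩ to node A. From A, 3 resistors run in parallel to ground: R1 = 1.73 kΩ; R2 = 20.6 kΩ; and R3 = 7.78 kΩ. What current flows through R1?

Equivalent of the parallel group: R_p = 1.324 kΩ.
V_A by voltage divider: V_A = 26.6 × 1.324/(16.1 + 1.324) = 2.022 V.
Branch current I = V_A/R1 = 2.022/1.73 = 1.169 mA.
(Equivalently: I_total = 1.527 mA, then current-divider fraction G_k/ΣG = 0.7655.)

I ≈ 1.17 mA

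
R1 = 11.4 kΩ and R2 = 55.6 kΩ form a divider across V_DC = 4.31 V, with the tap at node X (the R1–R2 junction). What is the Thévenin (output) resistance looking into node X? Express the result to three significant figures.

R_th ≈ 9.46 kΩ

With V_DC suppressed (replaced by a short), R_th = R1 ‖ R2 = (11.40 × 55.6)/(11.40 + 55.6) = 9.460 kΩ.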